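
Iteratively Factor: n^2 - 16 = (n + 4)*(n - 4)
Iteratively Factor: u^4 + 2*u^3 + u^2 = (u + 1)*(u^3 + u^2) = u*(u + 1)*(u^2 + u) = u^2*(u + 1)*(u + 1)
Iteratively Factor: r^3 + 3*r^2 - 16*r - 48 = (r + 4)*(r^2 - r - 12) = (r + 3)*(r + 4)*(r - 4)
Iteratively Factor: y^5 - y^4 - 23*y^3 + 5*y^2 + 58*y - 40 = (y + 4)*(y^4 - 5*y^3 - 3*y^2 + 17*y - 10) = (y + 2)*(y + 4)*(y^3 - 7*y^2 + 11*y - 5) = (y - 1)*(y + 2)*(y + 4)*(y^2 - 6*y + 5) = (y - 1)^2*(y + 2)*(y + 4)*(y - 5)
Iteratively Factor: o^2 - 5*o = (o - 5)*(o)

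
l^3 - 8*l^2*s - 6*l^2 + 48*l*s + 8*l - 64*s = (l - 4)*(l - 2)*(l - 8*s)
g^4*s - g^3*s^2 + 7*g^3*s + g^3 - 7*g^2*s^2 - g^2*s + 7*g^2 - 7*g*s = g*(g + 7)*(g - s)*(g*s + 1)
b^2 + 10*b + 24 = (b + 4)*(b + 6)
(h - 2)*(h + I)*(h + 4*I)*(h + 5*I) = h^4 - 2*h^3 + 10*I*h^3 - 29*h^2 - 20*I*h^2 + 58*h - 20*I*h + 40*I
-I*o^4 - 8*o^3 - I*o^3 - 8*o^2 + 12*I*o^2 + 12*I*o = o*(o - 6*I)*(o - 2*I)*(-I*o - I)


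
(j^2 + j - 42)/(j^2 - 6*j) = (j + 7)/j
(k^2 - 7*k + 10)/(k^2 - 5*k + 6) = (k - 5)/(k - 3)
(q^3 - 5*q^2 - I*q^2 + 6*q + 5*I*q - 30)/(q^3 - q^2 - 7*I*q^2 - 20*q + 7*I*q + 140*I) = (q^2 - I*q + 6)/(q^2 + q*(4 - 7*I) - 28*I)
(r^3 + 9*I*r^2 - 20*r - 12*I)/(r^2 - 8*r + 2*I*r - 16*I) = (r^2 + 7*I*r - 6)/(r - 8)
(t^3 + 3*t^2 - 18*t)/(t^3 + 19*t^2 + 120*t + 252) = t*(t - 3)/(t^2 + 13*t + 42)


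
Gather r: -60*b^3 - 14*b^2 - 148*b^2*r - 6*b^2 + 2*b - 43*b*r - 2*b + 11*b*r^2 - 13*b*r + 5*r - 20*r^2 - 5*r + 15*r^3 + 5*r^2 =-60*b^3 - 20*b^2 + 15*r^3 + r^2*(11*b - 15) + r*(-148*b^2 - 56*b)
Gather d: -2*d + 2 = 2 - 2*d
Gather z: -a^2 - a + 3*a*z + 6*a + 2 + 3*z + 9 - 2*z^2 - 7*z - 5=-a^2 + 5*a - 2*z^2 + z*(3*a - 4) + 6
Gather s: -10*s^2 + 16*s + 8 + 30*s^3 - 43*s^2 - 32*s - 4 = 30*s^3 - 53*s^2 - 16*s + 4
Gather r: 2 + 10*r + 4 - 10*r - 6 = 0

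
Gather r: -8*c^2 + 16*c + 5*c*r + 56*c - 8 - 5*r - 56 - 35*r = -8*c^2 + 72*c + r*(5*c - 40) - 64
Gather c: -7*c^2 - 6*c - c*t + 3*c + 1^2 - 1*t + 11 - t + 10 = -7*c^2 + c*(-t - 3) - 2*t + 22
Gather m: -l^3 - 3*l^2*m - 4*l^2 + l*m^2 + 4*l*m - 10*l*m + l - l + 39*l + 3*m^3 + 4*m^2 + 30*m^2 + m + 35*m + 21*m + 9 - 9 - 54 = -l^3 - 4*l^2 + 39*l + 3*m^3 + m^2*(l + 34) + m*(-3*l^2 - 6*l + 57) - 54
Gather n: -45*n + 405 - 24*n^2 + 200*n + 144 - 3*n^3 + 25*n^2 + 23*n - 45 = -3*n^3 + n^2 + 178*n + 504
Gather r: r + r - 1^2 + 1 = 2*r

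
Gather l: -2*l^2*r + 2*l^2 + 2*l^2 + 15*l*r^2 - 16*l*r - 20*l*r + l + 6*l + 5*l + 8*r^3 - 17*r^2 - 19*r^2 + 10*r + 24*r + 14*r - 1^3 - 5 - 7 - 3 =l^2*(4 - 2*r) + l*(15*r^2 - 36*r + 12) + 8*r^3 - 36*r^2 + 48*r - 16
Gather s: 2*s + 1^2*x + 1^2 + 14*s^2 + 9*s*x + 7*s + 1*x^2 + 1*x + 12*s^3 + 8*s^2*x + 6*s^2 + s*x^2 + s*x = 12*s^3 + s^2*(8*x + 20) + s*(x^2 + 10*x + 9) + x^2 + 2*x + 1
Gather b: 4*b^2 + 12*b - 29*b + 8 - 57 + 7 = 4*b^2 - 17*b - 42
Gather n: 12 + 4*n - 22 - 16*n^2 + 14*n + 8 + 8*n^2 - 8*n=-8*n^2 + 10*n - 2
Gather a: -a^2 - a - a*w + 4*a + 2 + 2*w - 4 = -a^2 + a*(3 - w) + 2*w - 2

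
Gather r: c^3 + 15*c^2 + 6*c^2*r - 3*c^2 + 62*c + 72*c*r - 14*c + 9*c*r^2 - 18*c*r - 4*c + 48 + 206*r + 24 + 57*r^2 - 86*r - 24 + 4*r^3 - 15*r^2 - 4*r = c^3 + 12*c^2 + 44*c + 4*r^3 + r^2*(9*c + 42) + r*(6*c^2 + 54*c + 116) + 48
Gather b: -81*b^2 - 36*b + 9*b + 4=-81*b^2 - 27*b + 4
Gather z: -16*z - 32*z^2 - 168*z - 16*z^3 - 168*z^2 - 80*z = -16*z^3 - 200*z^2 - 264*z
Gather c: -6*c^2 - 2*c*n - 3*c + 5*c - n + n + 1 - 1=-6*c^2 + c*(2 - 2*n)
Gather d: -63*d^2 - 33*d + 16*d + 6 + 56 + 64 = -63*d^2 - 17*d + 126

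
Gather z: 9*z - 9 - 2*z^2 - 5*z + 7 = -2*z^2 + 4*z - 2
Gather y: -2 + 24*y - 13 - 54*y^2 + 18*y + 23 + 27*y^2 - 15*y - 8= -27*y^2 + 27*y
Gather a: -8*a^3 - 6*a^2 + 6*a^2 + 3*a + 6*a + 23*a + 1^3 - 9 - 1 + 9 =-8*a^3 + 32*a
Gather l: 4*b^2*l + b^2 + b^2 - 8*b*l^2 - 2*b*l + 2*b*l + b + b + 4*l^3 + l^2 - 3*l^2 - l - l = 2*b^2 + 2*b + 4*l^3 + l^2*(-8*b - 2) + l*(4*b^2 - 2)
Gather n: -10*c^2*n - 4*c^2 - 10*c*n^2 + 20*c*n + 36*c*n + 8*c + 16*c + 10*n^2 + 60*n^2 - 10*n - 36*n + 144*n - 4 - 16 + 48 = -4*c^2 + 24*c + n^2*(70 - 10*c) + n*(-10*c^2 + 56*c + 98) + 28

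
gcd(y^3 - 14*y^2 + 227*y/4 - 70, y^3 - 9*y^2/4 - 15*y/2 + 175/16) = y - 7/2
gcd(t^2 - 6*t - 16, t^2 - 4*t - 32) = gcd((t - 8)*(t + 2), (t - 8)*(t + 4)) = t - 8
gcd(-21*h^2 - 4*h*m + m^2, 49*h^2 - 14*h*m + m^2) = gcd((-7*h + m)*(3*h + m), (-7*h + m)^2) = 7*h - m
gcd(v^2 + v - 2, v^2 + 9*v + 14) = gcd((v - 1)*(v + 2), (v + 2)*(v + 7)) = v + 2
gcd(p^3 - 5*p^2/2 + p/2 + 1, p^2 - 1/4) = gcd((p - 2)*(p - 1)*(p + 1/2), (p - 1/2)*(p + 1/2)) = p + 1/2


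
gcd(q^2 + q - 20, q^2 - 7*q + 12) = q - 4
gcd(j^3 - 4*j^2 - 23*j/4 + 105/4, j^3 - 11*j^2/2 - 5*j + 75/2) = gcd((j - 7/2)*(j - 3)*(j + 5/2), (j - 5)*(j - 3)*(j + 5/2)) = j^2 - j/2 - 15/2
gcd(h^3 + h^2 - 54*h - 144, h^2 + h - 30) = h + 6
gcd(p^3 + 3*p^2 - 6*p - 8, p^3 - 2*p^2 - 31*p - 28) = p^2 + 5*p + 4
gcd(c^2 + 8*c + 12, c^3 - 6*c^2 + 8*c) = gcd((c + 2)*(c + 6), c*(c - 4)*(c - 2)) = 1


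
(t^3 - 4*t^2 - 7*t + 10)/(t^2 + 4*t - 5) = (t^2 - 3*t - 10)/(t + 5)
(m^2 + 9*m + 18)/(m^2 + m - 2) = (m^2 + 9*m + 18)/(m^2 + m - 2)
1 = 1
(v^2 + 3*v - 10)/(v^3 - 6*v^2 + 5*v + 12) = (v^2 + 3*v - 10)/(v^3 - 6*v^2 + 5*v + 12)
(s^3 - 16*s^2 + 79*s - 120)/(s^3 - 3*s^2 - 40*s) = (s^2 - 8*s + 15)/(s*(s + 5))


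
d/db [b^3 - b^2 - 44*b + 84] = 3*b^2 - 2*b - 44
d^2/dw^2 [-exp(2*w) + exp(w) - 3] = (1 - 4*exp(w))*exp(w)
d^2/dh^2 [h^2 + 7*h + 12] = 2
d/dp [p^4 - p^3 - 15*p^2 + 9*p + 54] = 4*p^3 - 3*p^2 - 30*p + 9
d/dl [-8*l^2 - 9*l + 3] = -16*l - 9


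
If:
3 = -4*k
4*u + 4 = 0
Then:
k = -3/4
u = -1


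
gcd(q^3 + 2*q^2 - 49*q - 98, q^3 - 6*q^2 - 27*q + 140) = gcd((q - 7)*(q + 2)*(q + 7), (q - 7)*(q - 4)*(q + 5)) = q - 7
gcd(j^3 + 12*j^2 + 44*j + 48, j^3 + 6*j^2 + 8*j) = j^2 + 6*j + 8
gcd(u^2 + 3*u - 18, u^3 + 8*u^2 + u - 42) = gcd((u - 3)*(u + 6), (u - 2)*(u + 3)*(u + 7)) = 1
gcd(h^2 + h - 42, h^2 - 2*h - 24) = h - 6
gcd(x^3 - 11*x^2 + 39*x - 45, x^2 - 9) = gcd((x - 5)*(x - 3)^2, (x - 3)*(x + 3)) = x - 3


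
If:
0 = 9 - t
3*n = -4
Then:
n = -4/3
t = 9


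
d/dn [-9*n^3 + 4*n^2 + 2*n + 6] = -27*n^2 + 8*n + 2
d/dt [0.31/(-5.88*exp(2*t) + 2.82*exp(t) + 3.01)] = (3.6456*exp(t) - 0.8742)*exp(t)/(-5.88*exp(2*t) + 2.82*exp(t) + 3.01)^2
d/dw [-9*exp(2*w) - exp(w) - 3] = (-18*exp(w) - 1)*exp(w)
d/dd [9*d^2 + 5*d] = 18*d + 5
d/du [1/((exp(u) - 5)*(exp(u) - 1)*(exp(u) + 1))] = -((exp(u) - 5)*(exp(u) - 1) + (exp(u) - 5)*(exp(u) + 1) + (exp(u) - 1)*(exp(u) + 1))/(4*(exp(u) - 5)^2*(exp(u) - 1)^2*cosh(u/2)^2)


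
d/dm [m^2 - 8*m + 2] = 2*m - 8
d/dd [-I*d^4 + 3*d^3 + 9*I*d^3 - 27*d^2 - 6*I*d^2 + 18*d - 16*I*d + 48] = -4*I*d^3 + d^2*(9 + 27*I) + d*(-54 - 12*I) + 18 - 16*I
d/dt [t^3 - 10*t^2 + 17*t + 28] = 3*t^2 - 20*t + 17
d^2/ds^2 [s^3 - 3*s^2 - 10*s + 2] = 6*s - 6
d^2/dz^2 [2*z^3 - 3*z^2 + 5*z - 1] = 12*z - 6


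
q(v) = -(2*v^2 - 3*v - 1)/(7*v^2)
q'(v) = -(4*v - 3)/(7*v^2) + 2*(2*v^2 - 3*v - 1)/(7*v^3) = (-3*v - 2)/(7*v^3)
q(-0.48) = -0.56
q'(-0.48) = 0.72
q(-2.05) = -0.46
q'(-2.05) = -0.07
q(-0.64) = -0.61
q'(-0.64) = 0.04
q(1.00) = 0.29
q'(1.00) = -0.71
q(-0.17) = 2.14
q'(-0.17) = 43.33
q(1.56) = 0.05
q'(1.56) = -0.25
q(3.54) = -0.15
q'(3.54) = -0.04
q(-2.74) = -0.42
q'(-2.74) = -0.04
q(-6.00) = -0.35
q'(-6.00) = -0.01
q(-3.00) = -0.41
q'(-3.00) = -0.04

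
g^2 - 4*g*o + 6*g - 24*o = (g + 6)*(g - 4*o)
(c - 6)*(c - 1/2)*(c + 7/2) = c^3 - 3*c^2 - 79*c/4 + 21/2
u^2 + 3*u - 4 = (u - 1)*(u + 4)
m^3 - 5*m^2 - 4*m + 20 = (m - 5)*(m - 2)*(m + 2)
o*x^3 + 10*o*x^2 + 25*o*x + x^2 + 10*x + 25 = (x + 5)^2*(o*x + 1)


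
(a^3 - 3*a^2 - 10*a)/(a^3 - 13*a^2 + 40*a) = (a + 2)/(a - 8)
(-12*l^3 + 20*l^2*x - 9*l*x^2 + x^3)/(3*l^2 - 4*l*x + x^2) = (12*l^2 - 8*l*x + x^2)/(-3*l + x)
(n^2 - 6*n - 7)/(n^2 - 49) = (n + 1)/(n + 7)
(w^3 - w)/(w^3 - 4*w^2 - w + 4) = w/(w - 4)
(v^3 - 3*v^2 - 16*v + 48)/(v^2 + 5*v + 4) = (v^2 - 7*v + 12)/(v + 1)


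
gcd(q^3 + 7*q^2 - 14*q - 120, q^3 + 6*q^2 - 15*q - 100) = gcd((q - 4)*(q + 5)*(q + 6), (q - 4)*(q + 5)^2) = q^2 + q - 20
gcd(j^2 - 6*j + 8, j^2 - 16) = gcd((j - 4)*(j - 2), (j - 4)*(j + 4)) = j - 4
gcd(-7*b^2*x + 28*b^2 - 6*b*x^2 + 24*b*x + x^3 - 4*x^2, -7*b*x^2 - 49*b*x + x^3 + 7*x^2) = -7*b + x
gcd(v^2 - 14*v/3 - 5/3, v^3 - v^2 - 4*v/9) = v + 1/3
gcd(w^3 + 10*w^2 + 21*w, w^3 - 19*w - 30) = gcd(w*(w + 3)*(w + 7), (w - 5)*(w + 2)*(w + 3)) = w + 3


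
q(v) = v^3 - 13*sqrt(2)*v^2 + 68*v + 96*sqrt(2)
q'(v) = 3*v^2 - 26*sqrt(2)*v + 68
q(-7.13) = -1646.17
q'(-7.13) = 482.68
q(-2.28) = -126.70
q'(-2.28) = 167.43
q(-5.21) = -858.97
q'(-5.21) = 341.00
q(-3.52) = -375.00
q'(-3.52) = 234.60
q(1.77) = 204.07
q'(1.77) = 12.32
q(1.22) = 193.18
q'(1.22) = 27.61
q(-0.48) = 98.78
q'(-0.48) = 86.34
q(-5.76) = -1056.98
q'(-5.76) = 379.33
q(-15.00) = -8395.81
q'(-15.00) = 1294.54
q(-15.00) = -8395.81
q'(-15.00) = 1294.54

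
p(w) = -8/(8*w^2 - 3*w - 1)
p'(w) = -8*(3 - 16*w)/(8*w^2 - 3*w - 1)^2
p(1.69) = -0.48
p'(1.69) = 0.68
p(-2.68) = -0.12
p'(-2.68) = -0.09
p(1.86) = -0.38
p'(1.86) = 0.48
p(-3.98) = -0.06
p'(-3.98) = -0.03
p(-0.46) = -3.86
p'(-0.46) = -19.29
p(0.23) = 6.32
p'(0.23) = 3.39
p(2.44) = -0.20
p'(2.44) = 0.19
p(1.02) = -1.88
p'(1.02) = 5.86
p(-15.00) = 0.00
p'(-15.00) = 0.00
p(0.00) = 8.00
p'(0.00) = -24.00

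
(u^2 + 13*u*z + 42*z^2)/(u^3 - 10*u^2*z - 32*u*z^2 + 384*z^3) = (u + 7*z)/(u^2 - 16*u*z + 64*z^2)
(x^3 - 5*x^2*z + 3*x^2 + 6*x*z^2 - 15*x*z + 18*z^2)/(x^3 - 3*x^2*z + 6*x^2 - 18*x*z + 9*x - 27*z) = (x - 2*z)/(x + 3)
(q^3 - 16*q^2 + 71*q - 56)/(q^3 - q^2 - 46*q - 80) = (q^2 - 8*q + 7)/(q^2 + 7*q + 10)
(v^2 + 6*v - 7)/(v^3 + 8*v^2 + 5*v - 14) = 1/(v + 2)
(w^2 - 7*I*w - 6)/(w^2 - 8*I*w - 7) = (w - 6*I)/(w - 7*I)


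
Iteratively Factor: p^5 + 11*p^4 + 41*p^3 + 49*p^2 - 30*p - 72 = (p - 1)*(p^4 + 12*p^3 + 53*p^2 + 102*p + 72) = (p - 1)*(p + 4)*(p^3 + 8*p^2 + 21*p + 18) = (p - 1)*(p + 3)*(p + 4)*(p^2 + 5*p + 6) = (p - 1)*(p + 2)*(p + 3)*(p + 4)*(p + 3)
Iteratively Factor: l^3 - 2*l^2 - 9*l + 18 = (l + 3)*(l^2 - 5*l + 6) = (l - 2)*(l + 3)*(l - 3)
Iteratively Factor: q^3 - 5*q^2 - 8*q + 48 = (q - 4)*(q^2 - q - 12) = (q - 4)^2*(q + 3)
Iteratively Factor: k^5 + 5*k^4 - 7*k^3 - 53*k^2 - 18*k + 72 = (k + 3)*(k^4 + 2*k^3 - 13*k^2 - 14*k + 24) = (k + 2)*(k + 3)*(k^3 - 13*k + 12) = (k - 3)*(k + 2)*(k + 3)*(k^2 + 3*k - 4) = (k - 3)*(k + 2)*(k + 3)*(k + 4)*(k - 1)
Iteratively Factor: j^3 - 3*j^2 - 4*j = (j + 1)*(j^2 - 4*j) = j*(j + 1)*(j - 4)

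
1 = 1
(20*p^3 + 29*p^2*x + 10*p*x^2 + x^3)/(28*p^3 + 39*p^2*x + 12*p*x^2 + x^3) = (5*p + x)/(7*p + x)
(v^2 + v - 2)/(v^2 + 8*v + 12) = (v - 1)/(v + 6)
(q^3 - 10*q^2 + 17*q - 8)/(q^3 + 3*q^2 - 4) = (q^2 - 9*q + 8)/(q^2 + 4*q + 4)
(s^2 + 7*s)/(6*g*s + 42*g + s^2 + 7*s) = s/(6*g + s)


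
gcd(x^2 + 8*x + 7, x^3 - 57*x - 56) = x^2 + 8*x + 7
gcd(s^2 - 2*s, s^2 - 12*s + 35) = 1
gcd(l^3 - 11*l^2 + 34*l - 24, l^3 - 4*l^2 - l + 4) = l^2 - 5*l + 4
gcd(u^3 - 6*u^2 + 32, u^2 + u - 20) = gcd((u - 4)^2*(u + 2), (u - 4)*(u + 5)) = u - 4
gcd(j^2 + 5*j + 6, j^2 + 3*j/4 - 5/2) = j + 2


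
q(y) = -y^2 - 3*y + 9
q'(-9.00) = 15.00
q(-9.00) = -45.00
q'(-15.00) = 27.00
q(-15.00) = -171.00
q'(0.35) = -3.70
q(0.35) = 7.83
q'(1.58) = -6.16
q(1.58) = 1.76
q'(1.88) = -6.76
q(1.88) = -0.17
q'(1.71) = -6.42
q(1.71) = 0.95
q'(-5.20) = 7.40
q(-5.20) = -2.44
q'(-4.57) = 6.14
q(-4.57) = 1.83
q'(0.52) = -4.04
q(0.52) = 7.17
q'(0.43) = -3.86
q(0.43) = 7.53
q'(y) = -2*y - 3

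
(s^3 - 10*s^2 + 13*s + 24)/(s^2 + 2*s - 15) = (s^2 - 7*s - 8)/(s + 5)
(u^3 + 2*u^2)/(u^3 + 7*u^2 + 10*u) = u/(u + 5)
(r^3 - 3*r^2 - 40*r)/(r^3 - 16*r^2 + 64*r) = (r + 5)/(r - 8)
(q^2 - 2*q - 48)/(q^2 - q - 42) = (q - 8)/(q - 7)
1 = 1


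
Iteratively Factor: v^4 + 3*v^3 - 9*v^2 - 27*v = (v + 3)*(v^3 - 9*v) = v*(v + 3)*(v^2 - 9) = v*(v - 3)*(v + 3)*(v + 3)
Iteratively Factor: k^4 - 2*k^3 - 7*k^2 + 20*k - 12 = (k - 2)*(k^3 - 7*k + 6) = (k - 2)^2*(k^2 + 2*k - 3) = (k - 2)^2*(k + 3)*(k - 1)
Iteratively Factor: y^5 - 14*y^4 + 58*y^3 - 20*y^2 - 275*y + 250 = (y + 2)*(y^4 - 16*y^3 + 90*y^2 - 200*y + 125) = (y - 5)*(y + 2)*(y^3 - 11*y^2 + 35*y - 25) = (y - 5)*(y - 1)*(y + 2)*(y^2 - 10*y + 25) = (y - 5)^2*(y - 1)*(y + 2)*(y - 5)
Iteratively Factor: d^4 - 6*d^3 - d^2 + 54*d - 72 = (d - 2)*(d^3 - 4*d^2 - 9*d + 36) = (d - 2)*(d + 3)*(d^2 - 7*d + 12) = (d - 4)*(d - 2)*(d + 3)*(d - 3)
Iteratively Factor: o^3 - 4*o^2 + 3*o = (o)*(o^2 - 4*o + 3) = o*(o - 1)*(o - 3)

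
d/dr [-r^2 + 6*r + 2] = 6 - 2*r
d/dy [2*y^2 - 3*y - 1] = 4*y - 3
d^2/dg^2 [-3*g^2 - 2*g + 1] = -6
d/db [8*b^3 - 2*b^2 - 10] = 4*b*(6*b - 1)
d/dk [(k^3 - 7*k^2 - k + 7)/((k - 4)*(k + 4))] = (k^4 - 47*k^2 + 210*k + 16)/(k^4 - 32*k^2 + 256)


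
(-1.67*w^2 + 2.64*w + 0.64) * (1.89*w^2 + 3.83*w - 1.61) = -3.1563*w^4 - 1.4065*w^3 + 14.0095*w^2 - 1.7992*w - 1.0304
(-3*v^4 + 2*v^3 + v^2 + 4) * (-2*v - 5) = 6*v^5 + 11*v^4 - 12*v^3 - 5*v^2 - 8*v - 20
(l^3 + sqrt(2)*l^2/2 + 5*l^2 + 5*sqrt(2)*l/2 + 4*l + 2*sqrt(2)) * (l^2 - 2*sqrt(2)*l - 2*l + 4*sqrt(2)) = l^5 - 3*sqrt(2)*l^4/2 + 3*l^4 - 8*l^3 - 9*sqrt(2)*l^3/2 - 14*l^2 + 9*sqrt(2)*l^2 + 12*l + 12*sqrt(2)*l + 16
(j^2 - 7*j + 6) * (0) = 0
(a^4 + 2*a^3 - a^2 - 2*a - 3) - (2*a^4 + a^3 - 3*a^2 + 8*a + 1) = -a^4 + a^3 + 2*a^2 - 10*a - 4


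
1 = 1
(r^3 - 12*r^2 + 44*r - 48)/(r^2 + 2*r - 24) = (r^2 - 8*r + 12)/(r + 6)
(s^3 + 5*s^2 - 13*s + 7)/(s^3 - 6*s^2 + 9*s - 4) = (s + 7)/(s - 4)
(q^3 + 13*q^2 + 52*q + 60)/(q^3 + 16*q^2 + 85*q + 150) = (q + 2)/(q + 5)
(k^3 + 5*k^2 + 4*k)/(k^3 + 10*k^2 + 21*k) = (k^2 + 5*k + 4)/(k^2 + 10*k + 21)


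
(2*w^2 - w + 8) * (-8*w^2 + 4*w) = -16*w^4 + 16*w^3 - 68*w^2 + 32*w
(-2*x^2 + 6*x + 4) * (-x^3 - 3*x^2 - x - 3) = 2*x^5 - 20*x^3 - 12*x^2 - 22*x - 12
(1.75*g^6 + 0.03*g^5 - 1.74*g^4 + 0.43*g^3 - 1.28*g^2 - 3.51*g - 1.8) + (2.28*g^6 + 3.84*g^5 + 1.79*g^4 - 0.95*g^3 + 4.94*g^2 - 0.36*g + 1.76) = 4.03*g^6 + 3.87*g^5 + 0.05*g^4 - 0.52*g^3 + 3.66*g^2 - 3.87*g - 0.04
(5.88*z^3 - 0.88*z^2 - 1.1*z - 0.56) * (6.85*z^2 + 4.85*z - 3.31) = 40.278*z^5 + 22.49*z^4 - 31.2658*z^3 - 6.2582*z^2 + 0.925*z + 1.8536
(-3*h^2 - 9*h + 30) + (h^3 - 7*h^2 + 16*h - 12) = h^3 - 10*h^2 + 7*h + 18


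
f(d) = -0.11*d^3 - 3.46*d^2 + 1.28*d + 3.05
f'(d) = -0.33*d^2 - 6.92*d + 1.28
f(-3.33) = -35.52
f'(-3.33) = 20.66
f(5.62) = -118.56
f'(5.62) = -48.03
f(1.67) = -4.97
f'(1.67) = -11.20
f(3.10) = -29.51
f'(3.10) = -23.34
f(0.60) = 2.55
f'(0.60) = -2.99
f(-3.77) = -45.06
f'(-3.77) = 22.68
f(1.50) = -3.19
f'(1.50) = -9.84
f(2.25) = -12.84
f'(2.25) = -15.96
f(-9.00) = -208.54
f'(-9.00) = 36.83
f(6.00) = -137.59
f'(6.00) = -52.12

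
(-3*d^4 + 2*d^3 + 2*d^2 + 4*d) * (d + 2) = -3*d^5 - 4*d^4 + 6*d^3 + 8*d^2 + 8*d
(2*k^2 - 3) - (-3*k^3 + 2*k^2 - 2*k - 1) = 3*k^3 + 2*k - 2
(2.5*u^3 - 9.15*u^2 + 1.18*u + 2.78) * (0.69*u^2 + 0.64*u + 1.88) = 1.725*u^5 - 4.7135*u^4 - 0.341800000000002*u^3 - 14.5286*u^2 + 3.9976*u + 5.2264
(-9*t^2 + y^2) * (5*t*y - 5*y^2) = -45*t^3*y + 45*t^2*y^2 + 5*t*y^3 - 5*y^4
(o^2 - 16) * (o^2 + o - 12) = o^4 + o^3 - 28*o^2 - 16*o + 192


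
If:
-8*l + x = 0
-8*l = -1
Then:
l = 1/8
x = 1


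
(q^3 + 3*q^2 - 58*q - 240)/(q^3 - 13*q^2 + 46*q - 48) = (q^2 + 11*q + 30)/(q^2 - 5*q + 6)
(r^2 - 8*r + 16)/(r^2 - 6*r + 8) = (r - 4)/(r - 2)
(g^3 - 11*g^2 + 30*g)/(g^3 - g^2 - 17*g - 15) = g*(g - 6)/(g^2 + 4*g + 3)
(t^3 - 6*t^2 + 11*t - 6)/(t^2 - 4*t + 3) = t - 2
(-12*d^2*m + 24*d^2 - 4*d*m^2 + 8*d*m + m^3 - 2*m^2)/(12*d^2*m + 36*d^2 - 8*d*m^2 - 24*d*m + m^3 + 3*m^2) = (-2*d*m + 4*d - m^2 + 2*m)/(2*d*m + 6*d - m^2 - 3*m)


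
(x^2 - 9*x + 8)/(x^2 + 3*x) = (x^2 - 9*x + 8)/(x*(x + 3))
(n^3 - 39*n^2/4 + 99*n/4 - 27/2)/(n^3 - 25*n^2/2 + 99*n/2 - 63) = (4*n - 3)/(2*(2*n - 7))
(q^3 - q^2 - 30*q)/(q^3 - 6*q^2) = (q + 5)/q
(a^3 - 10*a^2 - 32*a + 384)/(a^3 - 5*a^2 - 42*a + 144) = (a - 8)/(a - 3)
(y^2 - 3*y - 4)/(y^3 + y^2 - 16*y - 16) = 1/(y + 4)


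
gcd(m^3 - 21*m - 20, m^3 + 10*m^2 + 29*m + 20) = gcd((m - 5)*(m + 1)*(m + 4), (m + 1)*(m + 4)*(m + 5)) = m^2 + 5*m + 4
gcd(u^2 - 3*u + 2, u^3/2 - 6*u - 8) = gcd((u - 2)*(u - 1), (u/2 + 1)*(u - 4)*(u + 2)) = 1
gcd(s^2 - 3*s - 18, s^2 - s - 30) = s - 6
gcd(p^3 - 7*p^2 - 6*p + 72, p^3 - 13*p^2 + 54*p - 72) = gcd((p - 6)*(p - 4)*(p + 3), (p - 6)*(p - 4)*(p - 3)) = p^2 - 10*p + 24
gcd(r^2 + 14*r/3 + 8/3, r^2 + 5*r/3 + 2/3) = r + 2/3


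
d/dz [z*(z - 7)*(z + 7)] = 3*z^2 - 49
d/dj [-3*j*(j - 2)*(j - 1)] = -9*j^2 + 18*j - 6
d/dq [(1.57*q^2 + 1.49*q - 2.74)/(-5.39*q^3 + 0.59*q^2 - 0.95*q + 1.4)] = (8.4623*q^4 + 16.0622*q^3 - 46.6764*q^2 + 7.6292*q - 0.517)/(29.0521*q^6 - 6.3602*q^5 + 10.5891*q^4 - 16.213*q^3 + 2.5545*q^2 - 2.66*q + 1.96)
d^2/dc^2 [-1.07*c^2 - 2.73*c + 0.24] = -2.14000000000000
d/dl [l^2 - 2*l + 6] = 2*l - 2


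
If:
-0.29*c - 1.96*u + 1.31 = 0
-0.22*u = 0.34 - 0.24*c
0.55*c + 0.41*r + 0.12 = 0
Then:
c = 1.79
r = -2.69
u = 0.40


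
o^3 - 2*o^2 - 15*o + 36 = (o - 3)^2*(o + 4)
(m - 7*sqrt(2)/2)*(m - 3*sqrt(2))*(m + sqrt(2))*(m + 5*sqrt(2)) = m^4 - sqrt(2)*m^3/2 - 47*m^2 + 61*sqrt(2)*m + 210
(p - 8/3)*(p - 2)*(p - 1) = p^3 - 17*p^2/3 + 10*p - 16/3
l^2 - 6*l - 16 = (l - 8)*(l + 2)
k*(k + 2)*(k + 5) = k^3 + 7*k^2 + 10*k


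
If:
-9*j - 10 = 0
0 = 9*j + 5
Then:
No Solution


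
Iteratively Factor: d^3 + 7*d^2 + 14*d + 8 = (d + 4)*(d^2 + 3*d + 2) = (d + 2)*(d + 4)*(d + 1)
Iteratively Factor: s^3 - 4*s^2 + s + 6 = (s - 2)*(s^2 - 2*s - 3) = (s - 3)*(s - 2)*(s + 1)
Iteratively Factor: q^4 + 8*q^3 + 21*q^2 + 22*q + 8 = (q + 2)*(q^3 + 6*q^2 + 9*q + 4) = (q + 1)*(q + 2)*(q^2 + 5*q + 4) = (q + 1)^2*(q + 2)*(q + 4)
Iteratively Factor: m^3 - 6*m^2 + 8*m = (m - 2)*(m^2 - 4*m) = m*(m - 2)*(m - 4)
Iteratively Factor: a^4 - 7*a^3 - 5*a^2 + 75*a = (a - 5)*(a^3 - 2*a^2 - 15*a) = (a - 5)*(a + 3)*(a^2 - 5*a) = a*(a - 5)*(a + 3)*(a - 5)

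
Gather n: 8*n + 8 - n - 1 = 7*n + 7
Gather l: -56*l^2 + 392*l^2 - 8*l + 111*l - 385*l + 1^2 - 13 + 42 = 336*l^2 - 282*l + 30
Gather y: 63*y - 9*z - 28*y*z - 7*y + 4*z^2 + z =y*(56 - 28*z) + 4*z^2 - 8*z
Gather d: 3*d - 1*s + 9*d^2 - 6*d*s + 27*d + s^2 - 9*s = 9*d^2 + d*(30 - 6*s) + s^2 - 10*s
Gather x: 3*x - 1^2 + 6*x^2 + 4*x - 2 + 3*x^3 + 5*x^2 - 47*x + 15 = 3*x^3 + 11*x^2 - 40*x + 12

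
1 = 1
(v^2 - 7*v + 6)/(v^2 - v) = (v - 6)/v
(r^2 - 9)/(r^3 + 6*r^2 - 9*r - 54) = 1/(r + 6)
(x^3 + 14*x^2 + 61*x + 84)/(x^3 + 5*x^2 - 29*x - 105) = (x + 4)/(x - 5)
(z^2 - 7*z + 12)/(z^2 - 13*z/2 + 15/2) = 2*(z^2 - 7*z + 12)/(2*z^2 - 13*z + 15)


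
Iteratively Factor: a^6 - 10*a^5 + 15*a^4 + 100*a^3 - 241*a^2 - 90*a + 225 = (a - 3)*(a^5 - 7*a^4 - 6*a^3 + 82*a^2 + 5*a - 75) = (a - 5)*(a - 3)*(a^4 - 2*a^3 - 16*a^2 + 2*a + 15) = (a - 5)*(a - 3)*(a + 1)*(a^3 - 3*a^2 - 13*a + 15) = (a - 5)*(a - 3)*(a + 1)*(a + 3)*(a^2 - 6*a + 5) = (a - 5)^2*(a - 3)*(a + 1)*(a + 3)*(a - 1)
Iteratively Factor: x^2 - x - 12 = (x + 3)*(x - 4)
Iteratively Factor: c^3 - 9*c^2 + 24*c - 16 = (c - 1)*(c^2 - 8*c + 16) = (c - 4)*(c - 1)*(c - 4)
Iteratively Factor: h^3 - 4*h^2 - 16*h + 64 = (h + 4)*(h^2 - 8*h + 16) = (h - 4)*(h + 4)*(h - 4)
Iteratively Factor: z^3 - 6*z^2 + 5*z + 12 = (z - 4)*(z^2 - 2*z - 3) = (z - 4)*(z + 1)*(z - 3)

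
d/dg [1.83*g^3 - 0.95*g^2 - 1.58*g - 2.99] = 5.49*g^2 - 1.9*g - 1.58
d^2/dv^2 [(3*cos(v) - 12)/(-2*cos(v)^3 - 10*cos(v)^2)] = 3*(4*cos(v) - 21*tan(v)^4 - 201/cos(v) - 424/cos(v)^2 + 270/cos(v)^3 + 621/cos(v)^4)/(2*(cos(v) + 5)^3)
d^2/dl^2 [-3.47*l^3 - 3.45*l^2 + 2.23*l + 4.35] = -20.82*l - 6.9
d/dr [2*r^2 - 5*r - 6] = 4*r - 5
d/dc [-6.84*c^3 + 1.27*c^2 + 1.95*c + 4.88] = -20.52*c^2 + 2.54*c + 1.95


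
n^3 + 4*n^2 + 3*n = n*(n + 1)*(n + 3)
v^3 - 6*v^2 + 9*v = v*(v - 3)^2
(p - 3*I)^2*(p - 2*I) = p^3 - 8*I*p^2 - 21*p + 18*I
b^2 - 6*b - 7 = (b - 7)*(b + 1)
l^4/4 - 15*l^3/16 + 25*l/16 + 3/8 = (l/4 + 1/4)*(l - 3)*(l - 2)*(l + 1/4)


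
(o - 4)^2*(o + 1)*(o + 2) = o^4 - 5*o^3 - 6*o^2 + 32*o + 32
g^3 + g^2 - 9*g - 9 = (g - 3)*(g + 1)*(g + 3)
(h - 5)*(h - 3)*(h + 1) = h^3 - 7*h^2 + 7*h + 15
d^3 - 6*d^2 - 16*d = d*(d - 8)*(d + 2)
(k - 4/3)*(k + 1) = k^2 - k/3 - 4/3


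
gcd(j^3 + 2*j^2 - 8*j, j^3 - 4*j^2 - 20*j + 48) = j^2 + 2*j - 8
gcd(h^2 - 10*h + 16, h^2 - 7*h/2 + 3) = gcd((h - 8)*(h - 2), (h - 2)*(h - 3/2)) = h - 2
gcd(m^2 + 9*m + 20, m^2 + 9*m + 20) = m^2 + 9*m + 20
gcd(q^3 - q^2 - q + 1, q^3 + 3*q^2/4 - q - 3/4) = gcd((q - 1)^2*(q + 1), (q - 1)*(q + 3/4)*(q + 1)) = q^2 - 1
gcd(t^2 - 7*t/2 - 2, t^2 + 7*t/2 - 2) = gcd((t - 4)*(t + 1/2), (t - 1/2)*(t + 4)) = 1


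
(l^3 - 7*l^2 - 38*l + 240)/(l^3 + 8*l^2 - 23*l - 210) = (l - 8)/(l + 7)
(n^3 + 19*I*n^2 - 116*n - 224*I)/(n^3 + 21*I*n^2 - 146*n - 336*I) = (n + 4*I)/(n + 6*I)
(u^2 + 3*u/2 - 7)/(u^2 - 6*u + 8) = (u + 7/2)/(u - 4)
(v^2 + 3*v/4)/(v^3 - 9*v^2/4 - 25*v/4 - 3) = v/(v^2 - 3*v - 4)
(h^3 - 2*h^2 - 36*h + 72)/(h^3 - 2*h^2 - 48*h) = (h^2 - 8*h + 12)/(h*(h - 8))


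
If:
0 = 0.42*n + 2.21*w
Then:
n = -5.26190476190476*w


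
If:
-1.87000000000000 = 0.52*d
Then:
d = -3.60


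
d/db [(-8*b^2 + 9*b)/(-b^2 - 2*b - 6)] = (25*b^2 + 96*b - 54)/(b^4 + 4*b^3 + 16*b^2 + 24*b + 36)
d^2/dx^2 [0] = 0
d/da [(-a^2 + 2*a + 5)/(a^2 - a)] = (-a^2 - 10*a + 5)/(a^2*(a^2 - 2*a + 1))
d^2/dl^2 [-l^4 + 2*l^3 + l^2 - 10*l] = -12*l^2 + 12*l + 2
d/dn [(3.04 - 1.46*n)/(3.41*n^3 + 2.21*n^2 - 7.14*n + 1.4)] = (9.9572*n^3 - 27.8726*n^2 - 13.4368*n + 19.6616)/(11.6281*n^6 + 15.0722*n^5 - 43.8107*n^4 - 22.0108*n^3 + 57.1676*n^2 - 19.992*n + 1.96)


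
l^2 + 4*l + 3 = (l + 1)*(l + 3)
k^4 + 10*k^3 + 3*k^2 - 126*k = k*(k - 3)*(k + 6)*(k + 7)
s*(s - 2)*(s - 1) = s^3 - 3*s^2 + 2*s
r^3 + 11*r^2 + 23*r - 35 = (r - 1)*(r + 5)*(r + 7)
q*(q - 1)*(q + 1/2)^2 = q^4 - 3*q^2/4 - q/4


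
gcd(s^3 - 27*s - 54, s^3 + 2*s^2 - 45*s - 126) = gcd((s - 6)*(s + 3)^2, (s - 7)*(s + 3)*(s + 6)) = s + 3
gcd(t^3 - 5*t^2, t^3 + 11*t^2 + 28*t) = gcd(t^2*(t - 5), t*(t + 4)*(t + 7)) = t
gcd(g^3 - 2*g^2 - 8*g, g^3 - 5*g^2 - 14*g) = g^2 + 2*g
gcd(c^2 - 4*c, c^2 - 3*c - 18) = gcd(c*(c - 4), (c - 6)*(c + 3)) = 1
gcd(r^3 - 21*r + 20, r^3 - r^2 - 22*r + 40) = r^2 + r - 20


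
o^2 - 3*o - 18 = (o - 6)*(o + 3)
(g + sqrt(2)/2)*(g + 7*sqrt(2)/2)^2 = g^3 + 15*sqrt(2)*g^2/2 + 63*g/2 + 49*sqrt(2)/4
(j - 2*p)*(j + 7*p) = j^2 + 5*j*p - 14*p^2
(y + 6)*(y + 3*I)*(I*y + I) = I*y^3 - 3*y^2 + 7*I*y^2 - 21*y + 6*I*y - 18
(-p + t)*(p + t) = -p^2 + t^2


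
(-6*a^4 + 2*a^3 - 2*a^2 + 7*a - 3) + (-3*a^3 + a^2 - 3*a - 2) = -6*a^4 - a^3 - a^2 + 4*a - 5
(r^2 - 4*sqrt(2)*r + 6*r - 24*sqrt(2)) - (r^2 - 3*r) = -4*sqrt(2)*r + 9*r - 24*sqrt(2)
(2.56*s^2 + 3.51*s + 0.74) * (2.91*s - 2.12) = 7.4496*s^3 + 4.7869*s^2 - 5.2878*s - 1.5688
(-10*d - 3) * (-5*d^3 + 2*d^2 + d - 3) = 50*d^4 - 5*d^3 - 16*d^2 + 27*d + 9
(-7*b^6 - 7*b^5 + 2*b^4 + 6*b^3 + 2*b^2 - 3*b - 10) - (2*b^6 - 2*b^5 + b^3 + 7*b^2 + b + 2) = -9*b^6 - 5*b^5 + 2*b^4 + 5*b^3 - 5*b^2 - 4*b - 12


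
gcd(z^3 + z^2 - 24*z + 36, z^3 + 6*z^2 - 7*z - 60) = z - 3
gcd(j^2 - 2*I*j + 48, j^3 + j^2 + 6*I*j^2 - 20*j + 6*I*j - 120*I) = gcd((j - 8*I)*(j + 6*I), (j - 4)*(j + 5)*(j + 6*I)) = j + 6*I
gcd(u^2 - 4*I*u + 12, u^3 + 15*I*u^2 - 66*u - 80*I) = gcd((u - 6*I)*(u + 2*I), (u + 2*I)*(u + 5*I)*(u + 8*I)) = u + 2*I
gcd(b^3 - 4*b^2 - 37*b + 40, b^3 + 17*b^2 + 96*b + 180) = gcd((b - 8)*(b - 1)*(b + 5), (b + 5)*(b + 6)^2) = b + 5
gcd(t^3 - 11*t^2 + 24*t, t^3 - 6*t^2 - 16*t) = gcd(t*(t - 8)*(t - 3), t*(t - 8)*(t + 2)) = t^2 - 8*t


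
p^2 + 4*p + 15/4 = (p + 3/2)*(p + 5/2)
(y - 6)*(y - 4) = y^2 - 10*y + 24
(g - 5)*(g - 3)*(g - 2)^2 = g^4 - 12*g^3 + 51*g^2 - 92*g + 60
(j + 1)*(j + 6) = j^2 + 7*j + 6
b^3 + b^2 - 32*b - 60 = (b - 6)*(b + 2)*(b + 5)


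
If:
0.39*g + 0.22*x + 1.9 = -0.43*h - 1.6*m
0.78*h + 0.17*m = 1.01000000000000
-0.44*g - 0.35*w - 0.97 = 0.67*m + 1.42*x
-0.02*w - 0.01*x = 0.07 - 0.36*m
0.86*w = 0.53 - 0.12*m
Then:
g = -8.25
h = 1.24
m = 0.27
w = 0.58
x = 1.60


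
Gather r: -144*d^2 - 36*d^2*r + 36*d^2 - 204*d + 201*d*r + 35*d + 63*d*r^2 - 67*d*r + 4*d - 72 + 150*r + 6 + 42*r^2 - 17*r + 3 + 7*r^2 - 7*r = -108*d^2 - 165*d + r^2*(63*d + 49) + r*(-36*d^2 + 134*d + 126) - 63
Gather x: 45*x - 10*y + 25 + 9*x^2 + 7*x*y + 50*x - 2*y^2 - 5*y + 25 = 9*x^2 + x*(7*y + 95) - 2*y^2 - 15*y + 50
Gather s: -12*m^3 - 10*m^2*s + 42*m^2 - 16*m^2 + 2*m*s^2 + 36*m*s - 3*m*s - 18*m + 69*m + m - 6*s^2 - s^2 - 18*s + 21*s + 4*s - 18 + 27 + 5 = -12*m^3 + 26*m^2 + 52*m + s^2*(2*m - 7) + s*(-10*m^2 + 33*m + 7) + 14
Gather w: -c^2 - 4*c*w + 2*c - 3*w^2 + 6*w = -c^2 + 2*c - 3*w^2 + w*(6 - 4*c)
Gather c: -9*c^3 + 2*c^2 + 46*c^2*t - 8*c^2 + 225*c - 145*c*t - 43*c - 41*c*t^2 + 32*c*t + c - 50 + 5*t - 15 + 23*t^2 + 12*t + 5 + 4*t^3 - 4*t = -9*c^3 + c^2*(46*t - 6) + c*(-41*t^2 - 113*t + 183) + 4*t^3 + 23*t^2 + 13*t - 60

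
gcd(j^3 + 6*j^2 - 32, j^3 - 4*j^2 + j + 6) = j - 2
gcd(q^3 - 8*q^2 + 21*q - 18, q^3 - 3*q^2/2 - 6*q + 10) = q - 2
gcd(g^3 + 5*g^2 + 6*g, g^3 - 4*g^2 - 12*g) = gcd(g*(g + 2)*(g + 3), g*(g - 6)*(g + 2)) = g^2 + 2*g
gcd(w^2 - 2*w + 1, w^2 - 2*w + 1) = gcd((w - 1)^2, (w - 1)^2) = w^2 - 2*w + 1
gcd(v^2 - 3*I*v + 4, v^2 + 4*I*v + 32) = v - 4*I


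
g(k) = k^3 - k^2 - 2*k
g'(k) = 3*k^2 - 2*k - 2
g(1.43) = -1.98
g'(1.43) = 1.27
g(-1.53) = -2.86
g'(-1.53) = 8.08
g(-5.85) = -222.72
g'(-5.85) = 112.37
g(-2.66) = -20.58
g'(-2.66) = 24.55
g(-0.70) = 0.57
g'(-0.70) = 0.87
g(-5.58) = -193.72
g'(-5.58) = 102.57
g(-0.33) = 0.52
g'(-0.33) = -1.01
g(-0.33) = 0.52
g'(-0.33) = -1.01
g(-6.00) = -240.00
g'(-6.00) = 118.00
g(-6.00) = -240.00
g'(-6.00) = 118.00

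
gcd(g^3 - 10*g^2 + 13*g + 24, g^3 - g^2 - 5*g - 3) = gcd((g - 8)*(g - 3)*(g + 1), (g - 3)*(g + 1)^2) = g^2 - 2*g - 3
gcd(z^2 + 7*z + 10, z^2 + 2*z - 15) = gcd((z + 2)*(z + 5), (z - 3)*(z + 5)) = z + 5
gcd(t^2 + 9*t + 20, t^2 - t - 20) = t + 4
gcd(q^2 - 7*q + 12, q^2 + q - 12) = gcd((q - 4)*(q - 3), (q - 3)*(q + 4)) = q - 3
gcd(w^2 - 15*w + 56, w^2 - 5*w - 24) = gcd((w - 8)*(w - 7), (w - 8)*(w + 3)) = w - 8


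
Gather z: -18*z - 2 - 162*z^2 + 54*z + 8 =-162*z^2 + 36*z + 6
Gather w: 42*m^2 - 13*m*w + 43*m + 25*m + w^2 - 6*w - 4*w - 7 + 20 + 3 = 42*m^2 + 68*m + w^2 + w*(-13*m - 10) + 16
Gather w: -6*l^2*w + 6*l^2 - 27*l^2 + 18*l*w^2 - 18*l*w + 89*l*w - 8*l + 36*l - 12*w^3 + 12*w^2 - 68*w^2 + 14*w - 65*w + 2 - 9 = -21*l^2 + 28*l - 12*w^3 + w^2*(18*l - 56) + w*(-6*l^2 + 71*l - 51) - 7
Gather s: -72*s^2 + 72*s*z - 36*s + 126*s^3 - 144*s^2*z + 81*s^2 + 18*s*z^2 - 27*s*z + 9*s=126*s^3 + s^2*(9 - 144*z) + s*(18*z^2 + 45*z - 27)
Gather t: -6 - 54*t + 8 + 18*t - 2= -36*t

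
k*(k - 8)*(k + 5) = k^3 - 3*k^2 - 40*k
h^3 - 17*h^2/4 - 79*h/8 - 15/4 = (h - 6)*(h + 1/2)*(h + 5/4)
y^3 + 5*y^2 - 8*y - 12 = (y - 2)*(y + 1)*(y + 6)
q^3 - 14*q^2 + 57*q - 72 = (q - 8)*(q - 3)^2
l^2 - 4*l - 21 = (l - 7)*(l + 3)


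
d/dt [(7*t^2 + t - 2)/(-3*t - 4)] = (-21*t^2 - 56*t - 10)/(9*t^2 + 24*t + 16)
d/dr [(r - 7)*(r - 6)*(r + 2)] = 3*r^2 - 22*r + 16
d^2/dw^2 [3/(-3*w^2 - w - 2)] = 6*(9*w^2 + 3*w - (6*w + 1)^2 + 6)/(3*w^2 + w + 2)^3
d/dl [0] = 0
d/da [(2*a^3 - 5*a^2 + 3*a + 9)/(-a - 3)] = a*(-4*a^2 - 13*a + 30)/(a^2 + 6*a + 9)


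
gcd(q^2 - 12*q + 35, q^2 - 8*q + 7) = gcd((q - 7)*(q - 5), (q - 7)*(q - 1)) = q - 7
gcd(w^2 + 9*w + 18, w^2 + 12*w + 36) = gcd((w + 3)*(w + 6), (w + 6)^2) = w + 6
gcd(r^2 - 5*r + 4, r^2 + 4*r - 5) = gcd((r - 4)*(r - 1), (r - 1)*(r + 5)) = r - 1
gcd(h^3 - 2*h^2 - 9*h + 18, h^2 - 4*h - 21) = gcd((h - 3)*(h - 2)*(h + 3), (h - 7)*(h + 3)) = h + 3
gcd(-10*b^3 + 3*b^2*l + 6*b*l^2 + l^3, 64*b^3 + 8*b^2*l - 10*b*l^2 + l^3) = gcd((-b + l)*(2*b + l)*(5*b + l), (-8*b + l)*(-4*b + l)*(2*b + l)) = 2*b + l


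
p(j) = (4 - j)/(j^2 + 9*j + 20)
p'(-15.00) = 0.02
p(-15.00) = 0.17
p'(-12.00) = 0.06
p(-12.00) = 0.29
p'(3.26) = -0.02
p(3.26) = 0.01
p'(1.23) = -0.06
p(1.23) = 0.09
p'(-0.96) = -0.31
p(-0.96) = 0.40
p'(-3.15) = -8.44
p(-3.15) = 4.55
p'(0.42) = -0.10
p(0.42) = 0.15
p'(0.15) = -0.13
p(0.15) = 0.18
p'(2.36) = -0.03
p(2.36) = 0.04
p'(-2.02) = -1.03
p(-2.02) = 1.02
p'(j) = (4 - j)*(-2*j - 9)/(j^2 + 9*j + 20)^2 - 1/(j^2 + 9*j + 20)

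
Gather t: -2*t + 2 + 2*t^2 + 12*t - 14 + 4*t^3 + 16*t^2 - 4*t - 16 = 4*t^3 + 18*t^2 + 6*t - 28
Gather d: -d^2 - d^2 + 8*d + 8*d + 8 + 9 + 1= -2*d^2 + 16*d + 18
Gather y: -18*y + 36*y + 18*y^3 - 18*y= 18*y^3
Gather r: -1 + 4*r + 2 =4*r + 1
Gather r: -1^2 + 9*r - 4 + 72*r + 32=81*r + 27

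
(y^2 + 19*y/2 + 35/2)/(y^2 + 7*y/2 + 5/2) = (y + 7)/(y + 1)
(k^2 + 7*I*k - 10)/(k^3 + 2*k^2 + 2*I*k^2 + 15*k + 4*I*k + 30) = (k + 2*I)/(k^2 + k*(2 - 3*I) - 6*I)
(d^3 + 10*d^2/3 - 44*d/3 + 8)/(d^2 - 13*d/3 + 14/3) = (3*d^2 + 16*d - 12)/(3*d - 7)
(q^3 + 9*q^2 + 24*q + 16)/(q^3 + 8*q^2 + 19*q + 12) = (q + 4)/(q + 3)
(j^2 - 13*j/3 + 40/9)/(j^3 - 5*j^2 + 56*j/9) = (3*j - 5)/(j*(3*j - 7))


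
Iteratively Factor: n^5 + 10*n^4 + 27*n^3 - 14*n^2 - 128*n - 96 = (n + 1)*(n^4 + 9*n^3 + 18*n^2 - 32*n - 96) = (n + 1)*(n + 4)*(n^3 + 5*n^2 - 2*n - 24) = (n - 2)*(n + 1)*(n + 4)*(n^2 + 7*n + 12) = (n - 2)*(n + 1)*(n + 4)^2*(n + 3)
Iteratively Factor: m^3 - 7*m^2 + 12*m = (m)*(m^2 - 7*m + 12) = m*(m - 4)*(m - 3)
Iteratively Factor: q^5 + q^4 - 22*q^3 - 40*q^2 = (q + 4)*(q^4 - 3*q^3 - 10*q^2) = (q - 5)*(q + 4)*(q^3 + 2*q^2) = q*(q - 5)*(q + 4)*(q^2 + 2*q) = q^2*(q - 5)*(q + 4)*(q + 2)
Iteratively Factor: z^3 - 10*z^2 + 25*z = (z - 5)*(z^2 - 5*z) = (z - 5)^2*(z)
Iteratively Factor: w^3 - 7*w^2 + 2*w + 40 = (w - 4)*(w^2 - 3*w - 10) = (w - 4)*(w + 2)*(w - 5)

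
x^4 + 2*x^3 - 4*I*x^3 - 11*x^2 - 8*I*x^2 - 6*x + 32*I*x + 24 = (x - 2)*(x + 4)*(x - 3*I)*(x - I)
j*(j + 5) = j^2 + 5*j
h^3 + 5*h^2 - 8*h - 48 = (h - 3)*(h + 4)^2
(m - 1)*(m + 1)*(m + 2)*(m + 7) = m^4 + 9*m^3 + 13*m^2 - 9*m - 14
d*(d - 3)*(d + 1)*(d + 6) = d^4 + 4*d^3 - 15*d^2 - 18*d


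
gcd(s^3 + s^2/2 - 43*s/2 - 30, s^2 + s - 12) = s + 4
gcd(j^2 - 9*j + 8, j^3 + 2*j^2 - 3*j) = j - 1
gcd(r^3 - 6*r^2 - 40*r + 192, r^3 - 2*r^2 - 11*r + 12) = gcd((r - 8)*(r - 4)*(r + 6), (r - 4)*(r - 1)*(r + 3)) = r - 4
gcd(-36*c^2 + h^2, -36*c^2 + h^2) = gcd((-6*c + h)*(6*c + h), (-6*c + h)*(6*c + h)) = 36*c^2 - h^2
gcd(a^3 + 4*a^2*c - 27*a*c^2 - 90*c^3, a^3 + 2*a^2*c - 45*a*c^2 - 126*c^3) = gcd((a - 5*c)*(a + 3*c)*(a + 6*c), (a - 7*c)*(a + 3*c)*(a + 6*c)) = a^2 + 9*a*c + 18*c^2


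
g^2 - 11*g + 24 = (g - 8)*(g - 3)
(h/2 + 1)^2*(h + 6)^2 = h^4/4 + 4*h^3 + 22*h^2 + 48*h + 36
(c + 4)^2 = c^2 + 8*c + 16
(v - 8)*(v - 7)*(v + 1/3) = v^3 - 44*v^2/3 + 51*v + 56/3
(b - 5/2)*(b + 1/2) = b^2 - 2*b - 5/4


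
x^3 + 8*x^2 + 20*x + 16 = (x + 2)^2*(x + 4)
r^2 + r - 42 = (r - 6)*(r + 7)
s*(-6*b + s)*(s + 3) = -6*b*s^2 - 18*b*s + s^3 + 3*s^2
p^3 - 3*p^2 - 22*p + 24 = (p - 6)*(p - 1)*(p + 4)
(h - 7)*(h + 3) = h^2 - 4*h - 21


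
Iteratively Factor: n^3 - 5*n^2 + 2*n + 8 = (n + 1)*(n^2 - 6*n + 8) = (n - 4)*(n + 1)*(n - 2)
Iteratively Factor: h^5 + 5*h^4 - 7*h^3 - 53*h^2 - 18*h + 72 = (h - 3)*(h^4 + 8*h^3 + 17*h^2 - 2*h - 24) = (h - 3)*(h + 4)*(h^3 + 4*h^2 + h - 6) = (h - 3)*(h + 3)*(h + 4)*(h^2 + h - 2) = (h - 3)*(h - 1)*(h + 3)*(h + 4)*(h + 2)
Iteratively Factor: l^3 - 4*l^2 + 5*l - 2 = (l - 1)*(l^2 - 3*l + 2) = (l - 2)*(l - 1)*(l - 1)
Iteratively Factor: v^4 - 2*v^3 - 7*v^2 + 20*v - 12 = (v - 1)*(v^3 - v^2 - 8*v + 12) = (v - 1)*(v + 3)*(v^2 - 4*v + 4) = (v - 2)*(v - 1)*(v + 3)*(v - 2)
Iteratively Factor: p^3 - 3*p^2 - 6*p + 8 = (p - 1)*(p^2 - 2*p - 8) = (p - 1)*(p + 2)*(p - 4)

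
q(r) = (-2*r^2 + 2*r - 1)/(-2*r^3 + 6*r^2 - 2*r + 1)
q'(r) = (2 - 4*r)/(-2*r^3 + 6*r^2 - 2*r + 1) + (-2*r^2 + 2*r - 1)*(6*r^2 - 12*r + 2)/(-2*r^3 + 6*r^2 - 2*r + 1)^2 = 2*r*(-2*r^3 + 4*r^2 - 7*r + 4)/(4*r^6 - 24*r^5 + 44*r^4 - 28*r^3 + 16*r^2 - 4*r + 1)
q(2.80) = 7.57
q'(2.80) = -73.53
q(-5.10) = -0.15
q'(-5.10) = -0.02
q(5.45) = 0.32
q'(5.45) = -0.11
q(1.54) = -0.55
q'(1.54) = -0.60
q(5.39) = 0.33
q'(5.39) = -0.11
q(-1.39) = -0.37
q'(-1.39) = -0.17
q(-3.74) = -0.19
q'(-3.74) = -0.04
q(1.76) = -0.71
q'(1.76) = -0.90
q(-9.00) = -0.09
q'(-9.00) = -0.00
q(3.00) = 2.60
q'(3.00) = -8.40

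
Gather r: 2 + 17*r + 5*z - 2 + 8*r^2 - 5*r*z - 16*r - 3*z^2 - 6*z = 8*r^2 + r*(1 - 5*z) - 3*z^2 - z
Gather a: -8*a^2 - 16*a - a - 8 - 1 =-8*a^2 - 17*a - 9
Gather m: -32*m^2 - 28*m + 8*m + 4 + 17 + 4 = -32*m^2 - 20*m + 25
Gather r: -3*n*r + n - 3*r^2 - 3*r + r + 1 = n - 3*r^2 + r*(-3*n - 2) + 1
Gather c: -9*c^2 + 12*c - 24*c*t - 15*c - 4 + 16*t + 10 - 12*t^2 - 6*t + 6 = -9*c^2 + c*(-24*t - 3) - 12*t^2 + 10*t + 12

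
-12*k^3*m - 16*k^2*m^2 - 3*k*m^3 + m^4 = m*(-6*k + m)*(k + m)*(2*k + m)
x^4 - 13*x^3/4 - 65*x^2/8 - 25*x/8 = x*(x - 5)*(x + 1/2)*(x + 5/4)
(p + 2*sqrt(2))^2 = p^2 + 4*sqrt(2)*p + 8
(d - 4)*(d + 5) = d^2 + d - 20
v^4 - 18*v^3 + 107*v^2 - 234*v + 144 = (v - 8)*(v - 6)*(v - 3)*(v - 1)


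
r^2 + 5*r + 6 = (r + 2)*(r + 3)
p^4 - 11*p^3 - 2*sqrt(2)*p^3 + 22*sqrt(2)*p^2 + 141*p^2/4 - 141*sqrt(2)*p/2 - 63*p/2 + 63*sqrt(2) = (p - 6)*(p - 7/2)*(p - 3/2)*(p - 2*sqrt(2))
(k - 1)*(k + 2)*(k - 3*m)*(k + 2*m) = k^4 - k^3*m + k^3 - 6*k^2*m^2 - k^2*m - 2*k^2 - 6*k*m^2 + 2*k*m + 12*m^2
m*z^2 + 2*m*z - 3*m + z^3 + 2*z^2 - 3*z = (m + z)*(z - 1)*(z + 3)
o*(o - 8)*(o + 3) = o^3 - 5*o^2 - 24*o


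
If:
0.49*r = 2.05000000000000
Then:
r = 4.18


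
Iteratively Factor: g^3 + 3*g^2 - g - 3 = (g + 3)*(g^2 - 1) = (g + 1)*(g + 3)*(g - 1)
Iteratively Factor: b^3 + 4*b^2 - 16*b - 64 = (b + 4)*(b^2 - 16) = (b - 4)*(b + 4)*(b + 4)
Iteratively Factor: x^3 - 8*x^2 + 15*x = (x - 5)*(x^2 - 3*x) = (x - 5)*(x - 3)*(x)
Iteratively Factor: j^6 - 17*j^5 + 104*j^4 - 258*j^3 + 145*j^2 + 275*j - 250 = (j - 5)*(j^5 - 12*j^4 + 44*j^3 - 38*j^2 - 45*j + 50) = (j - 5)*(j - 1)*(j^4 - 11*j^3 + 33*j^2 - 5*j - 50) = (j - 5)*(j - 1)*(j + 1)*(j^3 - 12*j^2 + 45*j - 50) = (j - 5)^2*(j - 1)*(j + 1)*(j^2 - 7*j + 10) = (j - 5)^3*(j - 1)*(j + 1)*(j - 2)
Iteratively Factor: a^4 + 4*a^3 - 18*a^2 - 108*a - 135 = (a + 3)*(a^3 + a^2 - 21*a - 45) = (a - 5)*(a + 3)*(a^2 + 6*a + 9) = (a - 5)*(a + 3)^2*(a + 3)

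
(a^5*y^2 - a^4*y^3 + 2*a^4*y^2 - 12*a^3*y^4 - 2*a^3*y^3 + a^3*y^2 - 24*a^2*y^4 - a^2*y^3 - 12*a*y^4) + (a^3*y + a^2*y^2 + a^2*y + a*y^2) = a^5*y^2 - a^4*y^3 + 2*a^4*y^2 - 12*a^3*y^4 - 2*a^3*y^3 + a^3*y^2 + a^3*y - 24*a^2*y^4 - a^2*y^3 + a^2*y^2 + a^2*y - 12*a*y^4 + a*y^2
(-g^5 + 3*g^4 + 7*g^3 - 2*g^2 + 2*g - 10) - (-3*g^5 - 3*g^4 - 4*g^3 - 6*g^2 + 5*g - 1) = 2*g^5 + 6*g^4 + 11*g^3 + 4*g^2 - 3*g - 9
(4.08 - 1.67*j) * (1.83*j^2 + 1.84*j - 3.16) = -3.0561*j^3 + 4.3936*j^2 + 12.7844*j - 12.8928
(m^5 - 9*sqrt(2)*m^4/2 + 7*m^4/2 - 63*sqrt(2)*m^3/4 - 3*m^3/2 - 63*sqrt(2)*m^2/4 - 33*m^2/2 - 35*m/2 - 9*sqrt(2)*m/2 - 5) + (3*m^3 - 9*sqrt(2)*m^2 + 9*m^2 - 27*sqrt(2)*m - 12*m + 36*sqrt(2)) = m^5 - 9*sqrt(2)*m^4/2 + 7*m^4/2 - 63*sqrt(2)*m^3/4 + 3*m^3/2 - 99*sqrt(2)*m^2/4 - 15*m^2/2 - 63*sqrt(2)*m/2 - 59*m/2 - 5 + 36*sqrt(2)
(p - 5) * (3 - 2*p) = -2*p^2 + 13*p - 15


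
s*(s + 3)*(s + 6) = s^3 + 9*s^2 + 18*s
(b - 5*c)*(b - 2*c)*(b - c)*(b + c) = b^4 - 7*b^3*c + 9*b^2*c^2 + 7*b*c^3 - 10*c^4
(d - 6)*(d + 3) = d^2 - 3*d - 18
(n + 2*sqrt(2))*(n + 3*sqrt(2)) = n^2 + 5*sqrt(2)*n + 12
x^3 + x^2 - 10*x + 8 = (x - 2)*(x - 1)*(x + 4)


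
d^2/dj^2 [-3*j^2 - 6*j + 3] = -6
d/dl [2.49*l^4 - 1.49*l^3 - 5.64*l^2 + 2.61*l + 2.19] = 9.96*l^3 - 4.47*l^2 - 11.28*l + 2.61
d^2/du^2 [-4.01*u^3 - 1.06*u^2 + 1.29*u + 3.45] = -24.06*u - 2.12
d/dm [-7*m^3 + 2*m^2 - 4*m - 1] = -21*m^2 + 4*m - 4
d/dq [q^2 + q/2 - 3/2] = 2*q + 1/2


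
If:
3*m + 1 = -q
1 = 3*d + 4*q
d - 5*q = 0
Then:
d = 5/19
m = -20/57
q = 1/19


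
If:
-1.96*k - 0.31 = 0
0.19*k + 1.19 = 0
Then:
No Solution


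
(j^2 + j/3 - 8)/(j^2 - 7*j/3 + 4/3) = (3*j^2 + j - 24)/(3*j^2 - 7*j + 4)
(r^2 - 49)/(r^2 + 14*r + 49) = (r - 7)/(r + 7)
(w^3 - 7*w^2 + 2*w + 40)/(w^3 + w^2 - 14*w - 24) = (w - 5)/(w + 3)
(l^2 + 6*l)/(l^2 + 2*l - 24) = l/(l - 4)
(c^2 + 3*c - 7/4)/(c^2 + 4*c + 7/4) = (2*c - 1)/(2*c + 1)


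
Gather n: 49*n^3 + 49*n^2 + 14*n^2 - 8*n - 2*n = 49*n^3 + 63*n^2 - 10*n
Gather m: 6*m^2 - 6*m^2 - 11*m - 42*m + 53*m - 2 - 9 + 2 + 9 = 0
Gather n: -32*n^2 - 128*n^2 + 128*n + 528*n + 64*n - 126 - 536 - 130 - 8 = -160*n^2 + 720*n - 800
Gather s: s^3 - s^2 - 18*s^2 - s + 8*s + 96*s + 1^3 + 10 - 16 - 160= s^3 - 19*s^2 + 103*s - 165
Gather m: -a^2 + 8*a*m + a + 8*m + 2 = -a^2 + a + m*(8*a + 8) + 2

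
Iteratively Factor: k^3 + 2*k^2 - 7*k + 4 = (k - 1)*(k^2 + 3*k - 4) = (k - 1)^2*(k + 4)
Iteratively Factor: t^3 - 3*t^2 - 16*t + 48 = (t - 3)*(t^2 - 16) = (t - 3)*(t + 4)*(t - 4)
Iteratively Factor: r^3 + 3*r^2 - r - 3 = (r - 1)*(r^2 + 4*r + 3) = (r - 1)*(r + 1)*(r + 3)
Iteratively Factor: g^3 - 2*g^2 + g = (g)*(g^2 - 2*g + 1) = g*(g - 1)*(g - 1)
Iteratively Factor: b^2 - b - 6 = (b + 2)*(b - 3)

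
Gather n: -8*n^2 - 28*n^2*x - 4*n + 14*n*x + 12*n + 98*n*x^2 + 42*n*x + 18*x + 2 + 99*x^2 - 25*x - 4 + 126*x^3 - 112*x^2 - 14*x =n^2*(-28*x - 8) + n*(98*x^2 + 56*x + 8) + 126*x^3 - 13*x^2 - 21*x - 2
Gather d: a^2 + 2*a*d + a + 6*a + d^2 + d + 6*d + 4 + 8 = a^2 + 7*a + d^2 + d*(2*a + 7) + 12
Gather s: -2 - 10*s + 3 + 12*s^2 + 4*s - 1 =12*s^2 - 6*s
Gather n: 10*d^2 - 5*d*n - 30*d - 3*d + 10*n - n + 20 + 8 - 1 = 10*d^2 - 33*d + n*(9 - 5*d) + 27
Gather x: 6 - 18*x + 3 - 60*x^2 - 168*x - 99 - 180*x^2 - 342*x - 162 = -240*x^2 - 528*x - 252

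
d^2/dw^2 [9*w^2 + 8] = 18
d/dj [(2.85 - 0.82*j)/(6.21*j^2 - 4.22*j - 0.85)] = (5.0922*j^2 - 35.397*j + 12.724)/(38.5641*j^4 - 52.4124*j^3 + 7.2514*j^2 + 7.174*j + 0.7225)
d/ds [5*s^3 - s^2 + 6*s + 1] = 15*s^2 - 2*s + 6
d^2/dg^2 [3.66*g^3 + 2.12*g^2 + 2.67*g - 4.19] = 21.96*g + 4.24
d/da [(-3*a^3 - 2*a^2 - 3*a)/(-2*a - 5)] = (12*a^3 + 49*a^2 + 20*a + 15)/(4*a^2 + 20*a + 25)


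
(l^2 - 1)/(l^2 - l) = (l + 1)/l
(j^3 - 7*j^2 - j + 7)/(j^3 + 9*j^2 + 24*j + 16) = (j^2 - 8*j + 7)/(j^2 + 8*j + 16)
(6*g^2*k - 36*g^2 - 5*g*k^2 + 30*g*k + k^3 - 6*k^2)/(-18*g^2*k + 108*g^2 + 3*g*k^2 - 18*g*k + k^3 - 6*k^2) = (-2*g + k)/(6*g + k)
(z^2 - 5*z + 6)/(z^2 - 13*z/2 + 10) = 2*(z^2 - 5*z + 6)/(2*z^2 - 13*z + 20)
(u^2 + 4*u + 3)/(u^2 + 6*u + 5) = (u + 3)/(u + 5)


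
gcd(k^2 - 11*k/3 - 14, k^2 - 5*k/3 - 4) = 1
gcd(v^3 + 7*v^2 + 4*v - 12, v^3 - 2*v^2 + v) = v - 1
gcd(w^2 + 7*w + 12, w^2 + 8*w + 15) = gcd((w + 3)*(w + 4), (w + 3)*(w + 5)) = w + 3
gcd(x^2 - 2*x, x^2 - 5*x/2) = x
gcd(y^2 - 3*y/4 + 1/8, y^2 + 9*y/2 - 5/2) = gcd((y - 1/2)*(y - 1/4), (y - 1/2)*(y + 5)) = y - 1/2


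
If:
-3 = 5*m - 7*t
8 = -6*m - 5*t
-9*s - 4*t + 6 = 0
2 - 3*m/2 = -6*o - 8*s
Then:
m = -71/67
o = -12169/7236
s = 490/603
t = -22/67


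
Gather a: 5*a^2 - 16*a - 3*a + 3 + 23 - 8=5*a^2 - 19*a + 18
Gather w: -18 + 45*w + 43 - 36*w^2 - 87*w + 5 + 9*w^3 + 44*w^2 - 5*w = 9*w^3 + 8*w^2 - 47*w + 30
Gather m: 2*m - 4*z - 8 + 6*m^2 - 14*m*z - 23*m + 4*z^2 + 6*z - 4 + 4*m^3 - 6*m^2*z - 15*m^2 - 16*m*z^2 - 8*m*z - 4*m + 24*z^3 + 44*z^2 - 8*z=4*m^3 + m^2*(-6*z - 9) + m*(-16*z^2 - 22*z - 25) + 24*z^3 + 48*z^2 - 6*z - 12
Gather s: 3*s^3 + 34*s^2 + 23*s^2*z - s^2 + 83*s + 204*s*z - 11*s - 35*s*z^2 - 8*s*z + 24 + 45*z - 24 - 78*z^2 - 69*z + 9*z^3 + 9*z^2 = 3*s^3 + s^2*(23*z + 33) + s*(-35*z^2 + 196*z + 72) + 9*z^3 - 69*z^2 - 24*z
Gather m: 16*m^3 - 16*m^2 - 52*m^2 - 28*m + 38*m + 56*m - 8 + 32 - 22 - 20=16*m^3 - 68*m^2 + 66*m - 18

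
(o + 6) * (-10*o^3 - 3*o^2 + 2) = -10*o^4 - 63*o^3 - 18*o^2 + 2*o + 12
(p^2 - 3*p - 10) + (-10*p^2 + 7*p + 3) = -9*p^2 + 4*p - 7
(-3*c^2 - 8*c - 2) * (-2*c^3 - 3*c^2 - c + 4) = 6*c^5 + 25*c^4 + 31*c^3 + 2*c^2 - 30*c - 8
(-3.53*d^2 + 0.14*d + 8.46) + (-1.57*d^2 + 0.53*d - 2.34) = -5.1*d^2 + 0.67*d + 6.12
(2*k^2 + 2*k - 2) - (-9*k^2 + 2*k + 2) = 11*k^2 - 4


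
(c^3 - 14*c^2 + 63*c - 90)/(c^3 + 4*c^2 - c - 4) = (c^3 - 14*c^2 + 63*c - 90)/(c^3 + 4*c^2 - c - 4)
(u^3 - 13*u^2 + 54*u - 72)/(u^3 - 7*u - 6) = (u^2 - 10*u + 24)/(u^2 + 3*u + 2)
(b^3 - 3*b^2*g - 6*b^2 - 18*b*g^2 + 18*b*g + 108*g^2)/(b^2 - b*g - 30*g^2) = (b^2 + 3*b*g - 6*b - 18*g)/(b + 5*g)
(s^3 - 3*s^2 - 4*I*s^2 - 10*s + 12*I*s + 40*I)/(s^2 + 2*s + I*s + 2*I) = (s^2 - s*(5 + 4*I) + 20*I)/(s + I)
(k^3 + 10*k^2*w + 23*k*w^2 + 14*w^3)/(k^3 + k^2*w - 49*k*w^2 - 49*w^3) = (-k - 2*w)/(-k + 7*w)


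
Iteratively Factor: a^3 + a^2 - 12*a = (a + 4)*(a^2 - 3*a) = (a - 3)*(a + 4)*(a)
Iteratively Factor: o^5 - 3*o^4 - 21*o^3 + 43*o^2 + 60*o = (o + 1)*(o^4 - 4*o^3 - 17*o^2 + 60*o) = (o - 3)*(o + 1)*(o^3 - o^2 - 20*o) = (o - 5)*(o - 3)*(o + 1)*(o^2 + 4*o) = o*(o - 5)*(o - 3)*(o + 1)*(o + 4)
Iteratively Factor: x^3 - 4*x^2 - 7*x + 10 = (x - 1)*(x^2 - 3*x - 10) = (x - 1)*(x + 2)*(x - 5)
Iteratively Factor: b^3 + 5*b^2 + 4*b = (b)*(b^2 + 5*b + 4) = b*(b + 4)*(b + 1)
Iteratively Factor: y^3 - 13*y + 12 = (y - 3)*(y^2 + 3*y - 4) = (y - 3)*(y - 1)*(y + 4)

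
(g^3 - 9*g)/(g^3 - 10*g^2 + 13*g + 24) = g*(g + 3)/(g^2 - 7*g - 8)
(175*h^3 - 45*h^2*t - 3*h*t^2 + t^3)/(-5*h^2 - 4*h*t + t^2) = (-35*h^2 + 2*h*t + t^2)/(h + t)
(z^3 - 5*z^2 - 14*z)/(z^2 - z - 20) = z*(-z^2 + 5*z + 14)/(-z^2 + z + 20)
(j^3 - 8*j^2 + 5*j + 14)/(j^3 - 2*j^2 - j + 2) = (j - 7)/(j - 1)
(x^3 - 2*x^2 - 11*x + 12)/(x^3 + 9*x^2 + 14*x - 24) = (x^2 - x - 12)/(x^2 + 10*x + 24)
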